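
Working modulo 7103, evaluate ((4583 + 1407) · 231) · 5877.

5550

4583 + 1407 = 5990
5990 · 231 = 1383690 ≡ 5708 (mod 7103)
5708 · 5877 = 33545916 ≡ 5550 (mod 7103)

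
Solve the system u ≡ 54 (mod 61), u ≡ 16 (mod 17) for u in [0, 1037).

237

61⁻¹ mod 17: 61*12 ≡ 1 (mod 17), so 61⁻¹ ≡ 12.
u = 54 + 61*((16 − 54)*12 mod 17) = 54 + 61*3 = 237.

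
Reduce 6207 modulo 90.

87

6207 = 68×90 + 87, so 6207 ≡ 87 (mod 90).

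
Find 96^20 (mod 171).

153

Using repeated squaring:
20 in binary is 10100, i.e. 20 = 16 + 4.
96^1 ≡ 96 (mod 171)
96^2 ≡ 96^2 = 9216 ≡ 153 (mod 171)
96^4 ≡ 153^2 = 23409 ≡ 153 (mod 171)
96^8 ≡ 153^2 = 23409 ≡ 153 (mod 171)
96^16 ≡ 153^2 = 23409 ≡ 153 (mod 171)
96^20 = 96^16 * 96^4 ≡ 153 * 153 (mod 171).
153 * 153 = 23409 ≡ 153 (mod 171).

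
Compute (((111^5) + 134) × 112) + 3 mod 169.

(111)^5 ≡ 24 (mod 169)
24 + 134 = 158
158 × 112 = 17696 ≡ 120 (mod 169)
120 + 3 = 123

123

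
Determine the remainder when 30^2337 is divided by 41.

13

30^1 ≡ 30 (mod 41)
30^2 ≡ 30^2 = 900 ≡ 39 (mod 41)
30^4 ≡ 39^2 = 1521 ≡ 4 (mod 41)
30^8 ≡ 4^2 = 16 (mod 41)
30^16 ≡ 16^2 = 256 ≡ 10 (mod 41)
30^32 ≡ 10^2 = 100 ≡ 18 (mod 41)
30^64 ≡ 18^2 = 324 ≡ 37 (mod 41)
30^128 ≡ 37^2 = 1369 ≡ 16 (mod 41)
30^256 ≡ 16^2 = 256 ≡ 10 (mod 41)
30^512 ≡ 10^2 = 100 ≡ 18 (mod 41)
30^1024 ≡ 18^2 = 324 ≡ 37 (mod 41)
30^2048 ≡ 37^2 = 1369 ≡ 16 (mod 41)
30^2337 = 30^2048 * 30^256 * 30^32 * 30^1 ≡ 16 * 10 * 18 * 30 (mod 41).
Accumulate the product:
16 * 10 = 160 ≡ 37
37 * 18 = 666 ≡ 10
10 * 30 = 300 ≡ 13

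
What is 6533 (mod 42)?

6533 = 155*42 + 23, so 6533 ≡ 23 (mod 42).

23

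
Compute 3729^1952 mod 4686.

1952 in binary is 11110100000, i.e. 1952 = 1024 + 512 + 256 + 128 + 32.
3729^1 ≡ 3729 (mod 4686)
3729^2 ≡ 3729^2 = 13905441 ≡ 2079 (mod 4686)
3729^4 ≡ 2079^2 = 4322241 ≡ 1749 (mod 4686)
3729^8 ≡ 1749^2 = 3059001 ≡ 3729 (mod 4686)
3729^16 ≡ 3729^2 = 13905441 ≡ 2079 (mod 4686)
3729^32 ≡ 2079^2 = 4322241 ≡ 1749 (mod 4686)
3729^64 ≡ 1749^2 = 3059001 ≡ 3729 (mod 4686)
3729^128 ≡ 3729^2 = 13905441 ≡ 2079 (mod 4686)
3729^256 ≡ 2079^2 = 4322241 ≡ 1749 (mod 4686)
3729^512 ≡ 1749^2 = 3059001 ≡ 3729 (mod 4686)
3729^1024 ≡ 3729^2 = 13905441 ≡ 2079 (mod 4686)
3729^1952 = 3729^1024 × 3729^512 × 3729^256 × 3729^128 × 3729^32 ≡ 2079 × 3729 × 1749 × 2079 × 1749 (mod 4686).
Accumulate the product:
2079 × 3729 = 7752591 ≡ 1947
1947 × 1749 = 3405303 ≡ 3267
3267 × 2079 = 6792093 ≡ 2079
2079 × 1749 = 3636171 ≡ 4521

4521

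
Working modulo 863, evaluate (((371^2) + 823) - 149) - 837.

(371)^2 ≡ 424 (mod 863)
424 + 823 = 1247 ≡ 384 (mod 863)
384 - 149 = 235
235 - 837 = -602 ≡ 261 (mod 863)

261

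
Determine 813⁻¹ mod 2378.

Apply the Euclidean algorithm and back-substitute:
2378 = 2*813 + 752
813 = 1*752 + 61
752 = 12*61 + 20
61 = 3*20 + 1
20 = 20*1 + 0
gcd(813, 2378) = 1, so the inverse exists.
Back-substitute for 1:
1 = 1*61 − 3*20
  = −3*752 + 37*61
  = 37*813 − 40*752
  = −40*2378 + 117*813
So 813⁻¹ ≡ 117 (mod 2378).

117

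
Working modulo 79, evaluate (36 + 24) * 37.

36 + 24 = 60
60 * 37 = 2220 ≡ 8 (mod 79)

8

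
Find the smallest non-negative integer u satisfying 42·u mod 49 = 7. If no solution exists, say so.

gcd(42, 49) = 7, and 7 | 7, so solutions exist.
Divide through by 7: 6·u mod 7 = 1.
6⁻¹ ≡ 6 (mod 7).
u ≡ 6·1 ≡ 6 (mod 7).
The smallest non-negative solution is u = 6.

6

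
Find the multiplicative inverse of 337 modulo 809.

Run the extended Euclidean algorithm:
809 = 2·337 + 135
337 = 2·135 + 67
135 = 2·67 + 1
67 = 67·1 + 0
gcd(337, 809) = 1, so the inverse exists.
Bézout: 1 = 5·809 − 12·337.
So 337⁻¹ ≡ −12 ≡ 797 (mod 809).

797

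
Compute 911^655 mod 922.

655 in binary is 1010001111, i.e. 655 = 512 + 128 + 8 + 4 + 2 + 1.
911^1 ≡ 911 (mod 922)
911^2 ≡ 911^2 = 829921 ≡ 121 (mod 922)
911^4 ≡ 121^2 = 14641 ≡ 811 (mod 922)
911^8 ≡ 811^2 = 657721 ≡ 335 (mod 922)
911^16 ≡ 335^2 = 112225 ≡ 663 (mod 922)
911^32 ≡ 663^2 = 439569 ≡ 697 (mod 922)
911^64 ≡ 697^2 = 485809 ≡ 837 (mod 922)
911^128 ≡ 837^2 = 700569 ≡ 771 (mod 922)
911^256 ≡ 771^2 = 594441 ≡ 673 (mod 922)
911^512 ≡ 673^2 = 452929 ≡ 227 (mod 922)
911^655 = 911^512 · 911^128 · 911^8 · 911^4 · 911^2 · 911^1 ≡ 227 · 771 · 335 · 811 · 121 · 911 (mod 922).
Accumulate the product:
227 · 771 = 175017 ≡ 759
759 · 335 = 254265 ≡ 715
715 · 811 = 579865 ≡ 849
849 · 121 = 102729 ≡ 387
387 · 911 = 352557 ≡ 353

353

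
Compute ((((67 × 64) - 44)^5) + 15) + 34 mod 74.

67 × 64 = 4288 ≡ 70 (mod 74)
70 - 44 = 26
(26)^5 ≡ 10 (mod 74)
10 + 15 = 25
25 + 34 = 59

59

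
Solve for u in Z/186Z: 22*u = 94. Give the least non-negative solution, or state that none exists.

55

gcd(22, 186) = 2, and 2 | 94, so solutions exist.
Divide through by 2: 11*u ≡ 47 (mod 93).
11⁻¹ ≡ 17 (mod 93).
u ≡ 17*47 ≡ 55 (mod 93).
The smallest non-negative solution is u = 55.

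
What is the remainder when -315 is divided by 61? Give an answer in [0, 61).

51

-315 = -6×61 + 51, so -315 ≡ 51 (mod 61).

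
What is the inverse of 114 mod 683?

6

Apply the Euclidean algorithm and back-substitute:
683 = 5×114 + 113
114 = 1×113 + 1
113 = 113×1 + 0
gcd(114, 683) = 1, so the inverse exists.
Back-substitute for 1:
1 = 1×114 − 1×113
  = −1×683 + 6×114
So 114⁻¹ ≡ 6 (mod 683).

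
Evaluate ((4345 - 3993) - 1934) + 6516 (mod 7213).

4934

4345 - 3993 = 352
352 - 1934 = -1582 ≡ 5631 (mod 7213)
5631 + 6516 = 12147 ≡ 4934 (mod 7213)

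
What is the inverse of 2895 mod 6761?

6761 = 2*2895 + 971
2895 = 2*971 + 953
971 = 1*953 + 18
953 = 52*18 + 17
18 = 1*17 + 1
17 = 17*1 + 0
gcd(2895, 6761) = 1, so the inverse exists.
Bézout: 1 = 161*6761 − 376*2895.
So 2895⁻¹ ≡ −376 ≡ 6385 (mod 6761).

6385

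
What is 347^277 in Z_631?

608

Using repeated squaring:
277 in binary is 100010101, i.e. 277 = 256 + 16 + 4 + 1.
347^1 ≡ 347 (mod 631)
347^2 ≡ 347^2 = 120409 ≡ 519 (mod 631)
347^4 ≡ 519^2 = 269361 ≡ 555 (mod 631)
347^8 ≡ 555^2 = 308025 ≡ 97 (mod 631)
347^16 ≡ 97^2 = 9409 ≡ 575 (mod 631)
347^32 ≡ 575^2 = 330625 ≡ 612 (mod 631)
347^64 ≡ 612^2 = 374544 ≡ 361 (mod 631)
347^128 ≡ 361^2 = 130321 ≡ 335 (mod 631)
347^256 ≡ 335^2 = 112225 ≡ 538 (mod 631)
347^277 = 347^256 × 347^16 × 347^4 × 347^1 ≡ 538 × 575 × 555 × 347 (mod 631).
Accumulate the product:
538 × 575 = 309350 ≡ 160
160 × 555 = 88800 ≡ 460
460 × 347 = 159620 ≡ 608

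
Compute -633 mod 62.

-633 = -11·62 + 49, so -633 ≡ 49 (mod 62).

49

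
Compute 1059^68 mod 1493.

1070

68 in binary is 1000100, i.e. 68 = 64 + 4.
1059^1 ≡ 1059 (mod 1493)
1059^2 ≡ 1059^2 = 1121481 ≡ 238 (mod 1493)
1059^4 ≡ 238^2 = 56644 ≡ 1403 (mod 1493)
1059^8 ≡ 1403^2 = 1968409 ≡ 635 (mod 1493)
1059^16 ≡ 635^2 = 403225 ≡ 115 (mod 1493)
1059^32 ≡ 115^2 = 13225 ≡ 1281 (mod 1493)
1059^64 ≡ 1281^2 = 1640961 ≡ 154 (mod 1493)
1059^68 = 1059^64 × 1059^4 ≡ 154 × 1403 (mod 1493).
154 × 1403 = 216062 ≡ 1070 (mod 1493).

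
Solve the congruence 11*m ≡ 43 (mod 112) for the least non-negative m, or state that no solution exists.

gcd(11, 112) = 1, so a unique solution mod 112 exists.
11⁻¹ ≡ 51 (mod 112).
m ≡ 51*43 ≡ 65 (mod 112).

65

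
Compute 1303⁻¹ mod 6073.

Apply the Euclidean algorithm and back-substitute:
6073 = 4·1303 + 861
1303 = 1·861 + 442
861 = 1·442 + 419
442 = 1·419 + 23
419 = 18·23 + 5
23 = 4·5 + 3
5 = 1·3 + 2
3 = 1·2 + 1
2 = 2·1 + 0
gcd(1303, 6073) = 1, so the inverse exists.
Back-substitute for 1:
1 = 1·3 − 1·2
  = −1·5 + 2·3
  = 2·23 − 9·5
  = −9·419 + 164·23
  = 164·442 − 173·419
  = −173·861 + 337·442
  = 337·1303 − 510·861
  = −510·6073 + 2377·1303
So 1303⁻¹ ≡ 2377 (mod 6073).

2377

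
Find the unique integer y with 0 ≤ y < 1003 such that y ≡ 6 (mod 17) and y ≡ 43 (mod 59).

17⁻¹ mod 59: 17*7 ≡ 1 (mod 59), so 17⁻¹ ≡ 7.
y = 6 + 17*((43 − 6)*7 mod 59) = 6 + 17*23 = 397.
Check: 397 mod 17 = 6, 397 mod 59 = 43. ✓

397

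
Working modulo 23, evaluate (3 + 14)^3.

3 + 14 = 17
(17)^3 ≡ 14 (mod 23)

14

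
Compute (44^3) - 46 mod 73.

(44)^3 ≡ 66 (mod 73)
66 - 46 = 20

20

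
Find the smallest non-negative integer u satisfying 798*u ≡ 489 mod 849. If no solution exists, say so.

57

gcd(798, 849) = 3, and 3 | 489, so solutions exist.
Divide through by 3: 266*u mod 283 = 163.
266⁻¹ ≡ 233 (mod 283).
u ≡ 233*163 ≡ 57 (mod 283).
The smallest non-negative solution is u = 57.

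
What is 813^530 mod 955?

574

Compute successive squares:
530 in binary is 1000010010, i.e. 530 = 512 + 16 + 2.
813^1 ≡ 813 (mod 955)
813^2 ≡ 813^2 = 660969 ≡ 109 (mod 955)
813^4 ≡ 109^2 = 11881 ≡ 421 (mod 955)
813^8 ≡ 421^2 = 177241 ≡ 566 (mod 955)
813^16 ≡ 566^2 = 320356 ≡ 431 (mod 955)
813^32 ≡ 431^2 = 185761 ≡ 491 (mod 955)
813^64 ≡ 491^2 = 241081 ≡ 421 (mod 955)
813^128 ≡ 421^2 = 177241 ≡ 566 (mod 955)
813^256 ≡ 566^2 = 320356 ≡ 431 (mod 955)
813^512 ≡ 431^2 = 185761 ≡ 491 (mod 955)
813^530 = 813^512 * 813^16 * 813^2 ≡ 491 * 431 * 109 (mod 955).
Accumulate the product:
491 * 431 = 211621 ≡ 566
566 * 109 = 61694 ≡ 574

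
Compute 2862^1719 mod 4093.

366

1719 in binary is 11010110111, i.e. 1719 = 1024 + 512 + 128 + 32 + 16 + 4 + 2 + 1.
2862^1 ≡ 2862 (mod 4093)
2862^2 ≡ 2862^2 = 8191044 ≡ 951 (mod 4093)
2862^4 ≡ 951^2 = 904401 ≡ 3941 (mod 4093)
2862^8 ≡ 3941^2 = 15531481 ≡ 2639 (mod 4093)
2862^16 ≡ 2639^2 = 6964321 ≡ 2128 (mod 4093)
2862^32 ≡ 2128^2 = 4528384 ≡ 1526 (mod 4093)
2862^64 ≡ 1526^2 = 2328676 ≡ 3852 (mod 4093)
2862^128 ≡ 3852^2 = 14837904 ≡ 779 (mod 4093)
2862^256 ≡ 779^2 = 606841 ≡ 1077 (mod 4093)
2862^512 ≡ 1077^2 = 1159929 ≡ 1610 (mod 4093)
2862^1024 ≡ 1610^2 = 2592100 ≡ 1231 (mod 4093)
2862^1719 = 2862^1024 × 2862^512 × 2862^128 × 2862^32 × 2862^16 × 2862^4 × 2862^2 × 2862^1 ≡ 1231 × 1610 × 779 × 1526 × 2128 × 3941 × 951 × 2862 (mod 4093).
Accumulate the product:
1231 × 1610 = 1981910 ≡ 898
898 × 779 = 699542 ≡ 3732
3732 × 1526 = 5695032 ≡ 1669
1669 × 2128 = 3551632 ≡ 3001
3001 × 3941 = 11826941 ≡ 2264
2264 × 951 = 2153064 ≡ 146
146 × 2862 = 417852 ≡ 366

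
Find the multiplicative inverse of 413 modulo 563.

289

Run the extended Euclidean algorithm:
563 = 1·413 + 150
413 = 2·150 + 113
150 = 1·113 + 37
113 = 3·37 + 2
37 = 18·2 + 1
2 = 2·1 + 0
gcd(413, 563) = 1, so the inverse exists.
Back-substitute for 1:
1 = 1·37 − 18·2
  = −18·113 + 55·37
  = 55·150 − 73·113
  = −73·413 + 201·150
  = 201·563 − 274·413
So 413⁻¹ ≡ −274 ≡ 289 (mod 563).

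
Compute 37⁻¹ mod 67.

29

Run the extended Euclidean algorithm:
67 = 1*37 + 30
37 = 1*30 + 7
30 = 4*7 + 2
7 = 3*2 + 1
2 = 2*1 + 0
gcd(37, 67) = 1, so the inverse exists.
Back-substitute for 1:
1 = 1*7 − 3*2
  = −3*30 + 13*7
  = 13*37 − 16*30
  = −16*67 + 29*37
So 37⁻¹ ≡ 29 (mod 67).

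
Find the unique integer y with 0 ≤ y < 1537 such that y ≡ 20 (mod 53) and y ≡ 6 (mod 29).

53⁻¹ mod 29: 53×23 ≡ 1 (mod 29), so 53⁻¹ ≡ 23.
y = 20 + 53×((6 − 20)×23 mod 29) = 20 + 53×26 = 1398.

1398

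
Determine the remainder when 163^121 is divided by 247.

163

Using repeated squaring:
163^1 ≡ 163 (mod 247)
163^2 ≡ 163^2 = 26569 ≡ 140 (mod 247)
163^4 ≡ 140^2 = 19600 ≡ 87 (mod 247)
163^8 ≡ 87^2 = 7569 ≡ 159 (mod 247)
163^16 ≡ 159^2 = 25281 ≡ 87 (mod 247)
163^32 ≡ 87^2 = 7569 ≡ 159 (mod 247)
163^64 ≡ 159^2 = 25281 ≡ 87 (mod 247)
163^121 = 163^64 × 163^32 × 163^16 × 163^8 × 163^1 ≡ 87 × 159 × 87 × 159 × 163 (mod 247).
Accumulate the product:
87 × 159 = 13833 ≡ 1
1 × 87 = 87
87 × 159 = 13833 ≡ 1
1 × 163 = 163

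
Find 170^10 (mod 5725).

By square-and-multiply:
10 in binary is 1010, i.e. 10 = 8 + 2.
170^1 ≡ 170 (mod 5725)
170^2 ≡ 170^2 = 28900 ≡ 275 (mod 5725)
170^4 ≡ 275^2 = 75625 ≡ 1200 (mod 5725)
170^8 ≡ 1200^2 = 1440000 ≡ 3025 (mod 5725)
170^10 = 170^8 · 170^2 ≡ 3025 · 275 (mod 5725).
3025 · 275 = 831875 ≡ 1750 (mod 5725).

1750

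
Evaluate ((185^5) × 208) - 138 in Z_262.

(185)^5 ≡ 199 (mod 262)
199 × 208 = 41392 ≡ 258 (mod 262)
258 - 138 = 120

120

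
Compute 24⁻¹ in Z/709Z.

By the extended Euclidean algorithm:
709 = 29·24 + 13
24 = 1·13 + 11
13 = 1·11 + 2
11 = 5·2 + 1
2 = 2·1 + 0
gcd(24, 709) = 1, so the inverse exists.
Bézout: 1 = −11·709 + 325·24.
So 24⁻¹ ≡ 325 (mod 709).

325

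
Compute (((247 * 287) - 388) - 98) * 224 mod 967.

436

247 * 287 = 70889 ≡ 298 (mod 967)
298 - 388 = -90 ≡ 877 (mod 967)
877 - 98 = 779
779 * 224 = 174496 ≡ 436 (mod 967)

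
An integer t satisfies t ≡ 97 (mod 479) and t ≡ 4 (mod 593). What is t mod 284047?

262110

479⁻¹ mod 593: 479*26 ≡ 1 (mod 593), so 479⁻¹ ≡ 26.
t = 97 + 479*((4 − 97)*26 mod 593) = 97 + 479*547 = 262110.
Check: 262110 mod 479 = 97, 262110 mod 593 = 4. ✓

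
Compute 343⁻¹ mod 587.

587 = 1*343 + 244
343 = 1*244 + 99
244 = 2*99 + 46
99 = 2*46 + 7
46 = 6*7 + 4
7 = 1*4 + 3
4 = 1*3 + 1
3 = 3*1 + 0
gcd(343, 587) = 1, so the inverse exists.
Bézout: 1 = 97*587 − 166*343.
So 343⁻¹ ≡ −166 ≡ 421 (mod 587).

421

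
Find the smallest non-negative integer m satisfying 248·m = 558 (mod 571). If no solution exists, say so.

145

gcd(248, 571) = 1, so a unique solution mod 571 exists.
248⁻¹ ≡ 472 (mod 571).
m ≡ 472·558 ≡ 145 (mod 571).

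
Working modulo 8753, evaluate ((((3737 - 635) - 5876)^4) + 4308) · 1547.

5250

3737 - 635 = 3102
3102 - 5876 = -2774 ≡ 5979 (mod 8753)
(5979)^4 ≡ 4488 (mod 8753)
4488 + 4308 = 8796 ≡ 43 (mod 8753)
43 · 1547 = 66521 ≡ 5250 (mod 8753)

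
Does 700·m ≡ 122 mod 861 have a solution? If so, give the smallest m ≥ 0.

gcd(700, 861) = 7, and 7 does not divide 122.
So the congruence has no solution.

no solution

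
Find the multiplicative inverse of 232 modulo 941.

434

By the extended Euclidean algorithm:
941 = 4*232 + 13
232 = 17*13 + 11
13 = 1*11 + 2
11 = 5*2 + 1
2 = 2*1 + 0
gcd(232, 941) = 1, so the inverse exists.
Back-substitute for 1:
1 = 1*11 − 5*2
  = −5*13 + 6*11
  = 6*232 − 107*13
  = −107*941 + 434*232
So 232⁻¹ ≡ 434 (mod 941).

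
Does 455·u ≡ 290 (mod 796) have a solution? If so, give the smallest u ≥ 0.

gcd(455, 796) = 1, so a unique solution mod 796 exists.
455⁻¹ ≡ 7 (mod 796).
u ≡ 7·290 ≡ 438 (mod 796).

438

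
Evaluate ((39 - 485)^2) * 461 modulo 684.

500

39 - 485 = -446 ≡ 238 (mod 684)
(238)^2 ≡ 556 (mod 684)
556 * 461 = 256316 ≡ 500 (mod 684)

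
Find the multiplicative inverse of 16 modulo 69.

13

69 = 4·16 + 5
16 = 3·5 + 1
5 = 5·1 + 0
gcd(16, 69) = 1, so the inverse exists.
Back-substitute for 1:
1 = 1·16 − 3·5
  = −3·69 + 13·16
So 16⁻¹ ≡ 13 (mod 69).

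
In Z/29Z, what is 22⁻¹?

Apply the Euclidean algorithm and back-substitute:
29 = 1×22 + 7
22 = 3×7 + 1
7 = 7×1 + 0
gcd(22, 29) = 1, so the inverse exists.
Bézout: 1 = −3×29 + 4×22.
So 22⁻¹ ≡ 4 (mod 29).

4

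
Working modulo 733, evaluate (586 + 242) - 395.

586 + 242 = 828 ≡ 95 (mod 733)
95 - 395 = -300 ≡ 433 (mod 733)

433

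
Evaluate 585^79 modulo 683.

Using repeated squaring:
79 in binary is 1001111, i.e. 79 = 64 + 8 + 4 + 2 + 1.
585^1 ≡ 585 (mod 683)
585^2 ≡ 585^2 = 342225 ≡ 42 (mod 683)
585^4 ≡ 42^2 = 1764 ≡ 398 (mod 683)
585^8 ≡ 398^2 = 158404 ≡ 631 (mod 683)
585^16 ≡ 631^2 = 398161 ≡ 655 (mod 683)
585^32 ≡ 655^2 = 429025 ≡ 101 (mod 683)
585^64 ≡ 101^2 = 10201 ≡ 639 (mod 683)
585^79 = 585^64 · 585^8 · 585^4 · 585^2 · 585^1 ≡ 639 · 631 · 398 · 42 · 585 (mod 683).
Accumulate the product:
639 · 631 = 403209 ≡ 239
239 · 398 = 95122 ≡ 185
185 · 42 = 7770 ≡ 257
257 · 585 = 150345 ≡ 85

85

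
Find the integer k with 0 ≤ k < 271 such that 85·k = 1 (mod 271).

271 = 3×85 + 16
85 = 5×16 + 5
16 = 3×5 + 1
5 = 5×1 + 0
gcd(85, 271) = 1, so the inverse exists.
Bézout: 1 = 16×271 − 51×85.
So 85⁻¹ ≡ −51 ≡ 220 (mod 271).

220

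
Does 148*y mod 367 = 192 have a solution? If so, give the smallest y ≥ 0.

160

gcd(148, 367) = 1, so a unique solution mod 367 exists.
148⁻¹ ≡ 62 (mod 367).
y ≡ 62*192 ≡ 160 (mod 367).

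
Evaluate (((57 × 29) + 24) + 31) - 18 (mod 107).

57 × 29 = 1653 ≡ 48 (mod 107)
48 + 24 = 72
72 + 31 = 103
103 - 18 = 85

85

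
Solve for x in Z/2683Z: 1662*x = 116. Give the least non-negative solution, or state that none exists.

gcd(1662, 2683) = 1, so a unique solution mod 2683 exists.
1662⁻¹ ≡ 1984 (mod 2683).
x ≡ 1984*116 ≡ 2089 (mod 2683).

2089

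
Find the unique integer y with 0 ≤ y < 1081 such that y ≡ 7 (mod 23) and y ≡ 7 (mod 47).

7

23⁻¹ mod 47: 23·45 ≡ 1 (mod 47), so 23⁻¹ ≡ 45.
y = 7 + 23·((7 − 7)·45 mod 47) = 7 + 23·0 = 7.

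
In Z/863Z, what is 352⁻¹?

Apply the Euclidean algorithm and back-substitute:
863 = 2×352 + 159
352 = 2×159 + 34
159 = 4×34 + 23
34 = 1×23 + 11
23 = 2×11 + 1
11 = 11×1 + 0
gcd(352, 863) = 1, so the inverse exists.
Back-substitute for 1:
1 = 1×23 − 2×11
  = −2×34 + 3×23
  = 3×159 − 14×34
  = −14×352 + 31×159
  = 31×863 − 76×352
So 352⁻¹ ≡ −76 ≡ 787 (mod 863).

787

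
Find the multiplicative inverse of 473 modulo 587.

242

By the extended Euclidean algorithm:
587 = 1×473 + 114
473 = 4×114 + 17
114 = 6×17 + 12
17 = 1×12 + 5
12 = 2×5 + 2
5 = 2×2 + 1
2 = 2×1 + 0
gcd(473, 587) = 1, so the inverse exists.
Back-substitute for 1:
1 = 1×5 − 2×2
  = −2×12 + 5×5
  = 5×17 − 7×12
  = −7×114 + 47×17
  = 47×473 − 195×114
  = −195×587 + 242×473
So 473⁻¹ ≡ 242 (mod 587).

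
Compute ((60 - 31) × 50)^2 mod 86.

58

60 - 31 = 29
29 × 50 = 1450 ≡ 74 (mod 86)
(74)^2 ≡ 58 (mod 86)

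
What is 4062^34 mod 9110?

Compute successive squares:
34 in binary is 100010, i.e. 34 = 32 + 2.
4062^1 ≡ 4062 (mod 9110)
4062^2 ≡ 4062^2 = 16499844 ≡ 1634 (mod 9110)
4062^4 ≡ 1634^2 = 2669956 ≡ 726 (mod 9110)
4062^8 ≡ 726^2 = 527076 ≡ 7806 (mod 9110)
4062^16 ≡ 7806^2 = 60933636 ≡ 5956 (mod 9110)
4062^32 ≡ 5956^2 = 35473936 ≡ 8706 (mod 9110)
4062^34 = 4062^32 · 4062^2 ≡ 8706 · 1634 (mod 9110).
8706 · 1634 = 14225604 ≡ 4894 (mod 9110).

4894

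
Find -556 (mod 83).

-556 = -7·83 + 25, so -556 ≡ 25 (mod 83).

25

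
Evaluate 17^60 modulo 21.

1

Using repeated squaring:
17^1 ≡ 17 (mod 21)
17^2 ≡ 17^2 = 289 ≡ 16 (mod 21)
17^4 ≡ 16^2 = 256 ≡ 4 (mod 21)
17^8 ≡ 4^2 = 16 (mod 21)
17^16 ≡ 16^2 = 256 ≡ 4 (mod 21)
17^32 ≡ 4^2 = 16 (mod 21)
17^60 = 17^32 · 17^16 · 17^8 · 17^4 ≡ 16 · 4 · 16 · 4 (mod 21).
Accumulate the product:
16 · 4 = 64 ≡ 1
1 · 16 = 16
16 · 4 = 64 ≡ 1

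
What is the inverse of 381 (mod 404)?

Apply the Euclidean algorithm and back-substitute:
404 = 1*381 + 23
381 = 16*23 + 13
23 = 1*13 + 10
13 = 1*10 + 3
10 = 3*3 + 1
3 = 3*1 + 0
gcd(381, 404) = 1, so the inverse exists.
Back-substitute for 1:
1 = 1*10 − 3*3
  = −3*13 + 4*10
  = 4*23 − 7*13
  = −7*381 + 116*23
  = 116*404 − 123*381
So 381⁻¹ ≡ −123 ≡ 281 (mod 404).

281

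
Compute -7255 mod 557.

543

-7255 = -14·557 + 543, so -7255 ≡ 543 (mod 557).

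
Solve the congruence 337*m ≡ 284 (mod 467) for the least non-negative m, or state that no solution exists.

5

gcd(337, 467) = 1, so a unique solution mod 467 exists.
337⁻¹ ≡ 370 (mod 467).
m ≡ 370*284 ≡ 5 (mod 467).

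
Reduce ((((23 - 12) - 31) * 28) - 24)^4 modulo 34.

4

23 - 12 = 11
11 - 31 = -20 ≡ 14 (mod 34)
14 * 28 = 392 ≡ 18 (mod 34)
18 - 24 = -6 ≡ 28 (mod 34)
(28)^4 ≡ 4 (mod 34)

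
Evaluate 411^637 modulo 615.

411^1 ≡ 411 (mod 615)
411^2 ≡ 411^2 = 168921 ≡ 411 (mod 615)
411^4 ≡ 411^2 = 168921 ≡ 411 (mod 615)
411^8 ≡ 411^2 = 168921 ≡ 411 (mod 615)
411^16 ≡ 411^2 = 168921 ≡ 411 (mod 615)
411^32 ≡ 411^2 = 168921 ≡ 411 (mod 615)
411^64 ≡ 411^2 = 168921 ≡ 411 (mod 615)
411^128 ≡ 411^2 = 168921 ≡ 411 (mod 615)
411^256 ≡ 411^2 = 168921 ≡ 411 (mod 615)
411^512 ≡ 411^2 = 168921 ≡ 411 (mod 615)
411^637 = 411^512 * 411^64 * 411^32 * 411^16 * 411^8 * 411^4 * 411^1 ≡ 411 * 411 * 411 * 411 * 411 * 411 * 411 (mod 615).
Accumulate the product:
411 * 411 = 168921 ≡ 411
411 * 411 = 168921 ≡ 411
411 * 411 = 168921 ≡ 411
411 * 411 = 168921 ≡ 411
411 * 411 = 168921 ≡ 411
411 * 411 = 168921 ≡ 411

411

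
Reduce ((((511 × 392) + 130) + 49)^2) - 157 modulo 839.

511 × 392 = 200312 ≡ 630 (mod 839)
630 + 130 = 760
760 + 49 = 809
(809)^2 ≡ 61 (mod 839)
61 - 157 = -96 ≡ 743 (mod 839)

743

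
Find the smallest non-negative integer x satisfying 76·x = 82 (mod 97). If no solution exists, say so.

gcd(76, 97) = 1, so a unique solution mod 97 exists.
76⁻¹ ≡ 60 (mod 97).
x ≡ 60·82 ≡ 70 (mod 97).

70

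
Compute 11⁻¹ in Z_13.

6

Run the extended Euclidean algorithm:
13 = 1*11 + 2
11 = 5*2 + 1
2 = 2*1 + 0
gcd(11, 13) = 1, so the inverse exists.
Bézout: 1 = −5*13 + 6*11.
So 11⁻¹ ≡ 6 (mod 13).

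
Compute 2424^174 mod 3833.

174 in binary is 10101110, i.e. 174 = 128 + 32 + 8 + 4 + 2.
2424^1 ≡ 2424 (mod 3833)
2424^2 ≡ 2424^2 = 5875776 ≡ 3620 (mod 3833)
2424^4 ≡ 3620^2 = 13104400 ≡ 3206 (mod 3833)
2424^8 ≡ 3206^2 = 10278436 ≡ 2163 (mod 3833)
2424^16 ≡ 2163^2 = 4678569 ≡ 2309 (mod 3833)
2424^32 ≡ 2309^2 = 5331481 ≡ 3611 (mod 3833)
2424^64 ≡ 3611^2 = 13039321 ≡ 3288 (mod 3833)
2424^128 ≡ 3288^2 = 10810944 ≡ 1884 (mod 3833)
2424^174 = 2424^128 · 2424^32 · 2424^8 · 2424^4 · 2424^2 ≡ 1884 · 3611 · 2163 · 3206 · 3620 (mod 3833).
Accumulate the product:
1884 · 3611 = 6803124 ≡ 3382
3382 · 2163 = 7315266 ≡ 1902
1902 · 3206 = 6097812 ≡ 3342
3342 · 3620 = 12098040 ≡ 1092

1092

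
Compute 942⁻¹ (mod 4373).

Apply the Euclidean algorithm and back-substitute:
4373 = 4·942 + 605
942 = 1·605 + 337
605 = 1·337 + 268
337 = 1·268 + 69
268 = 3·69 + 61
69 = 1·61 + 8
61 = 7·8 + 5
8 = 1·5 + 3
5 = 1·3 + 2
3 = 1·2 + 1
2 = 2·1 + 0
gcd(942, 4373) = 1, so the inverse exists.
Back-substitute for 1:
1 = 1·3 − 1·2
  = −1·5 + 2·3
  = 2·8 − 3·5
  = −3·61 + 23·8
  = 23·69 − 26·61
  = −26·268 + 101·69
  = 101·337 − 127·268
  = −127·605 + 228·337
  = 228·942 − 355·605
  = −355·4373 + 1648·942
So 942⁻¹ ≡ 1648 (mod 4373).

1648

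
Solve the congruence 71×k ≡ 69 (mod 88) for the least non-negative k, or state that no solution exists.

27

gcd(71, 88) = 1, so a unique solution mod 88 exists.
71⁻¹ ≡ 31 (mod 88).
k ≡ 31×69 ≡ 27 (mod 88).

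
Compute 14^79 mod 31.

79 in binary is 1001111, i.e. 79 = 64 + 8 + 4 + 2 + 1.
14^1 ≡ 14 (mod 31)
14^2 ≡ 14^2 = 196 ≡ 10 (mod 31)
14^4 ≡ 10^2 = 100 ≡ 7 (mod 31)
14^8 ≡ 7^2 = 49 ≡ 18 (mod 31)
14^16 ≡ 18^2 = 324 ≡ 14 (mod 31)
14^32 ≡ 14^2 = 196 ≡ 10 (mod 31)
14^64 ≡ 10^2 = 100 ≡ 7 (mod 31)
14^79 = 14^64 × 14^8 × 14^4 × 14^2 × 14^1 ≡ 7 × 18 × 7 × 10 × 14 (mod 31).
Accumulate the product:
7 × 18 = 126 ≡ 2
2 × 7 = 14
14 × 10 = 140 ≡ 16
16 × 14 = 224 ≡ 7

7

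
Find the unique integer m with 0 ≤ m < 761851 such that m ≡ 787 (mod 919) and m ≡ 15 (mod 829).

919⁻¹ mod 829: 919×654 ≡ 1 (mod 829), so 919⁻¹ ≡ 654.
m = 787 + 919×((15 − 787)×654 mod 829) = 787 + 919×802 = 737825.
Check: 737825 mod 919 = 787, 737825 mod 829 = 15. ✓

737825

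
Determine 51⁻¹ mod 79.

31

79 = 1×51 + 28
51 = 1×28 + 23
28 = 1×23 + 5
23 = 4×5 + 3
5 = 1×3 + 2
3 = 1×2 + 1
2 = 2×1 + 0
gcd(51, 79) = 1, so the inverse exists.
Back-substitute for 1:
1 = 1×3 − 1×2
  = −1×5 + 2×3
  = 2×23 − 9×5
  = −9×28 + 11×23
  = 11×51 − 20×28
  = −20×79 + 31×51
So 51⁻¹ ≡ 31 (mod 79).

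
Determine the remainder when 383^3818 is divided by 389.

343

3818 in binary is 111011101010, i.e. 3818 = 2048 + 1024 + 512 + 128 + 64 + 32 + 8 + 2.
383^1 ≡ 383 (mod 389)
383^2 ≡ 383^2 = 146689 ≡ 36 (mod 389)
383^4 ≡ 36^2 = 1296 ≡ 129 (mod 389)
383^8 ≡ 129^2 = 16641 ≡ 303 (mod 389)
383^16 ≡ 303^2 = 91809 ≡ 5 (mod 389)
383^32 ≡ 5^2 = 25 (mod 389)
383^64 ≡ 25^2 = 625 ≡ 236 (mod 389)
383^128 ≡ 236^2 = 55696 ≡ 69 (mod 389)
383^256 ≡ 69^2 = 4761 ≡ 93 (mod 389)
383^512 ≡ 93^2 = 8649 ≡ 91 (mod 389)
383^1024 ≡ 91^2 = 8281 ≡ 112 (mod 389)
383^2048 ≡ 112^2 = 12544 ≡ 96 (mod 389)
383^3818 = 383^2048 * 383^1024 * 383^512 * 383^128 * 383^64 * 383^32 * 383^8 * 383^2 ≡ 96 * 112 * 91 * 69 * 236 * 25 * 303 * 36 (mod 389).
Accumulate the product:
96 * 112 = 10752 ≡ 249
249 * 91 = 22659 ≡ 97
97 * 69 = 6693 ≡ 80
80 * 236 = 18880 ≡ 208
208 * 25 = 5200 ≡ 143
143 * 303 = 43329 ≡ 150
150 * 36 = 5400 ≡ 343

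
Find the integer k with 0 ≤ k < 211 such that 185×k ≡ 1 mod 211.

211 = 1×185 + 26
185 = 7×26 + 3
26 = 8×3 + 2
3 = 1×2 + 1
2 = 2×1 + 0
gcd(185, 211) = 1, so the inverse exists.
Bézout: 1 = −64×211 + 73×185.
So 185⁻¹ ≡ 73 (mod 211).

73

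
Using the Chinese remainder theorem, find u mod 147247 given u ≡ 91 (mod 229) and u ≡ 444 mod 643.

136117

229⁻¹ mod 643: 229×570 ≡ 1 (mod 643), so 229⁻¹ ≡ 570.
u = 91 + 229×((444 − 91)×570 mod 643) = 91 + 229×594 = 136117.
Check: 136117 mod 229 = 91, 136117 mod 643 = 444. ✓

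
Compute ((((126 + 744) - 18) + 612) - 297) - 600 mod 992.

567

126 + 744 = 870
870 - 18 = 852
852 + 612 = 1464 ≡ 472 (mod 992)
472 - 297 = 175
175 - 600 = -425 ≡ 567 (mod 992)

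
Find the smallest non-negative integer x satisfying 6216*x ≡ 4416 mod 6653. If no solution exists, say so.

gcd(6216, 6653) = 1, so a unique solution mod 6653 exists.
6216⁻¹ ≡ 2512 (mod 6653).
x ≡ 2512*4416 ≡ 2441 (mod 6653).

2441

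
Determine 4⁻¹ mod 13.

13 = 3·4 + 1
4 = 4·1 + 0
gcd(4, 13) = 1, so the inverse exists.
Bézout: 1 = 1·13 − 3·4.
So 4⁻¹ ≡ −3 ≡ 10 (mod 13).

10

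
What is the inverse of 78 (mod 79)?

Apply the Euclidean algorithm and back-substitute:
79 = 1*78 + 1
78 = 78*1 + 0
gcd(78, 79) = 1, so the inverse exists.
Bézout: 1 = 1*79 − 1*78.
So 78⁻¹ ≡ −1 ≡ 78 (mod 79).

78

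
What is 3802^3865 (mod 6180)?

Compute successive squares:
3802^1 ≡ 3802 (mod 6180)
3802^2 ≡ 3802^2 = 14455204 ≡ 184 (mod 6180)
3802^4 ≡ 184^2 = 33856 ≡ 2956 (mod 6180)
3802^8 ≡ 2956^2 = 8737936 ≡ 5596 (mod 6180)
3802^16 ≡ 5596^2 = 31315216 ≡ 1156 (mod 6180)
3802^32 ≡ 1156^2 = 1336336 ≡ 1456 (mod 6180)
3802^64 ≡ 1456^2 = 2119936 ≡ 196 (mod 6180)
3802^128 ≡ 196^2 = 38416 ≡ 1336 (mod 6180)
3802^256 ≡ 1336^2 = 1784896 ≡ 5056 (mod 6180)
3802^512 ≡ 5056^2 = 25563136 ≡ 2656 (mod 6180)
3802^1024 ≡ 2656^2 = 7054336 ≡ 2956 (mod 6180)
3802^2048 ≡ 2956^2 = 8737936 ≡ 5596 (mod 6180)
3802^3865 = 3802^2048 × 3802^1024 × 3802^512 × 3802^256 × 3802^16 × 3802^8 × 3802^1 ≡ 5596 × 2956 × 2656 × 5056 × 1156 × 5596 × 3802 (mod 6180).
Accumulate the product:
5596 × 2956 = 16541776 ≡ 4096
4096 × 2656 = 10878976 ≡ 2176
2176 × 5056 = 11001856 ≡ 1456
1456 × 1156 = 1683136 ≡ 2176
2176 × 5596 = 12176896 ≡ 2296
2296 × 3802 = 8729392 ≡ 3232

3232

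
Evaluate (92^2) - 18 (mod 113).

84

(92)^2 ≡ 102 (mod 113)
102 - 18 = 84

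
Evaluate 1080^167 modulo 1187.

167 in binary is 10100111, i.e. 167 = 128 + 32 + 4 + 2 + 1.
1080^1 ≡ 1080 (mod 1187)
1080^2 ≡ 1080^2 = 1166400 ≡ 766 (mod 1187)
1080^4 ≡ 766^2 = 586756 ≡ 378 (mod 1187)
1080^8 ≡ 378^2 = 142884 ≡ 444 (mod 1187)
1080^16 ≡ 444^2 = 197136 ≡ 94 (mod 1187)
1080^32 ≡ 94^2 = 8836 ≡ 527 (mod 1187)
1080^64 ≡ 527^2 = 277729 ≡ 1158 (mod 1187)
1080^128 ≡ 1158^2 = 1340964 ≡ 841 (mod 1187)
1080^167 = 1080^128 × 1080^32 × 1080^4 × 1080^2 × 1080^1 ≡ 841 × 527 × 378 × 766 × 1080 (mod 1187).
Accumulate the product:
841 × 527 = 443207 ≡ 456
456 × 378 = 172368 ≡ 253
253 × 766 = 193798 ≡ 317
317 × 1080 = 342360 ≡ 504

504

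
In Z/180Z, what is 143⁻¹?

Run the extended Euclidean algorithm:
180 = 1×143 + 37
143 = 3×37 + 32
37 = 1×32 + 5
32 = 6×5 + 2
5 = 2×2 + 1
2 = 2×1 + 0
gcd(143, 180) = 1, so the inverse exists.
Back-substitute for 1:
1 = 1×5 − 2×2
  = −2×32 + 13×5
  = 13×37 − 15×32
  = −15×143 + 58×37
  = 58×180 − 73×143
So 143⁻¹ ≡ −73 ≡ 107 (mod 180).

107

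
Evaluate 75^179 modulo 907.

223

Using repeated squaring:
75^1 ≡ 75 (mod 907)
75^2 ≡ 75^2 = 5625 ≡ 183 (mod 907)
75^4 ≡ 183^2 = 33489 ≡ 837 (mod 907)
75^8 ≡ 837^2 = 700569 ≡ 365 (mod 907)
75^16 ≡ 365^2 = 133225 ≡ 803 (mod 907)
75^32 ≡ 803^2 = 644809 ≡ 839 (mod 907)
75^64 ≡ 839^2 = 703921 ≡ 89 (mod 907)
75^128 ≡ 89^2 = 7921 ≡ 665 (mod 907)
75^179 = 75^128 × 75^32 × 75^16 × 75^2 × 75^1 ≡ 665 × 839 × 803 × 183 × 75 (mod 907).
Accumulate the product:
665 × 839 = 557935 ≡ 130
130 × 803 = 104390 ≡ 85
85 × 183 = 15555 ≡ 136
136 × 75 = 10200 ≡ 223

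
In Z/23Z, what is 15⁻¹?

Apply the Euclidean algorithm and back-substitute:
23 = 1×15 + 8
15 = 1×8 + 7
8 = 1×7 + 1
7 = 7×1 + 0
gcd(15, 23) = 1, so the inverse exists.
Back-substitute for 1:
1 = 1×8 − 1×7
  = −1×15 + 2×8
  = 2×23 − 3×15
So 15⁻¹ ≡ −3 ≡ 20 (mod 23).

20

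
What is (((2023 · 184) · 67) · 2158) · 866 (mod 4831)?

268

2023 · 184 = 372232 ≡ 245 (mod 4831)
245 · 67 = 16415 ≡ 1922 (mod 4831)
1922 · 2158 = 4147676 ≡ 2678 (mod 4831)
2678 · 866 = 2319148 ≡ 268 (mod 4831)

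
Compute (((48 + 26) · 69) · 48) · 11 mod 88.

48 + 26 = 74
74 · 69 = 5106 ≡ 2 (mod 88)
2 · 48 = 96 ≡ 8 (mod 88)
8 · 11 = 88 ≡ 0 (mod 88)

0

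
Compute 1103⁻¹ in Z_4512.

3023

4512 = 4×1103 + 100
1103 = 11×100 + 3
100 = 33×3 + 1
3 = 3×1 + 0
gcd(1103, 4512) = 1, so the inverse exists.
Back-substitute for 1:
1 = 1×100 − 33×3
  = −33×1103 + 364×100
  = 364×4512 − 1489×1103
So 1103⁻¹ ≡ −1489 ≡ 3023 (mod 4512).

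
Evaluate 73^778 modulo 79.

11

778 in binary is 1100001010, i.e. 778 = 512 + 256 + 8 + 2.
73^1 ≡ 73 (mod 79)
73^2 ≡ 73^2 = 5329 ≡ 36 (mod 79)
73^4 ≡ 36^2 = 1296 ≡ 32 (mod 79)
73^8 ≡ 32^2 = 1024 ≡ 76 (mod 79)
73^16 ≡ 76^2 = 5776 ≡ 9 (mod 79)
73^32 ≡ 9^2 = 81 ≡ 2 (mod 79)
73^64 ≡ 2^2 = 4 (mod 79)
73^128 ≡ 4^2 = 16 (mod 79)
73^256 ≡ 16^2 = 256 ≡ 19 (mod 79)
73^512 ≡ 19^2 = 361 ≡ 45 (mod 79)
73^778 = 73^512 · 73^256 · 73^8 · 73^2 ≡ 45 · 19 · 76 · 36 (mod 79).
Accumulate the product:
45 · 19 = 855 ≡ 65
65 · 76 = 4940 ≡ 42
42 · 36 = 1512 ≡ 11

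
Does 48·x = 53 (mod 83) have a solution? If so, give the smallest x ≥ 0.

gcd(48, 83) = 1, so a unique solution mod 83 exists.
48⁻¹ ≡ 64 (mod 83).
x ≡ 64·53 ≡ 72 (mod 83).

72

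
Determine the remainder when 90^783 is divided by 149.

90^1 ≡ 90 (mod 149)
90^2 ≡ 90^2 = 8100 ≡ 54 (mod 149)
90^4 ≡ 54^2 = 2916 ≡ 85 (mod 149)
90^8 ≡ 85^2 = 7225 ≡ 73 (mod 149)
90^16 ≡ 73^2 = 5329 ≡ 114 (mod 149)
90^32 ≡ 114^2 = 12996 ≡ 33 (mod 149)
90^64 ≡ 33^2 = 1089 ≡ 46 (mod 149)
90^128 ≡ 46^2 = 2116 ≡ 30 (mod 149)
90^256 ≡ 30^2 = 900 ≡ 6 (mod 149)
90^512 ≡ 6^2 = 36 (mod 149)
90^783 = 90^512 × 90^256 × 90^8 × 90^4 × 90^2 × 90^1 ≡ 36 × 6 × 73 × 85 × 54 × 90 (mod 149).
Accumulate the product:
36 × 6 = 216 ≡ 67
67 × 73 = 4891 ≡ 123
123 × 85 = 10455 ≡ 25
25 × 54 = 1350 ≡ 9
9 × 90 = 810 ≡ 65

65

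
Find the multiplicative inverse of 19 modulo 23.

17

Run the extended Euclidean algorithm:
23 = 1×19 + 4
19 = 4×4 + 3
4 = 1×3 + 1
3 = 3×1 + 0
gcd(19, 23) = 1, so the inverse exists.
Bézout: 1 = 5×23 − 6×19.
So 19⁻¹ ≡ −6 ≡ 17 (mod 23).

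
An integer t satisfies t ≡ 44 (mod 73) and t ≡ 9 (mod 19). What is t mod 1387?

73⁻¹ mod 19: 73*6 ≡ 1 (mod 19), so 73⁻¹ ≡ 6.
t = 44 + 73*((9 − 44)*6 mod 19) = 44 + 73*18 = 1358.

1358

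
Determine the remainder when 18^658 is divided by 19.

1

658 in binary is 1010010010, i.e. 658 = 512 + 128 + 16 + 2.
18^1 ≡ 18 (mod 19)
18^2 ≡ 18^2 = 324 ≡ 1 (mod 19)
18^4 ≡ 1^2 = 1 (mod 19)
18^8 ≡ 1^2 = 1 (mod 19)
18^16 ≡ 1^2 = 1 (mod 19)
18^32 ≡ 1^2 = 1 (mod 19)
18^64 ≡ 1^2 = 1 (mod 19)
18^128 ≡ 1^2 = 1 (mod 19)
18^256 ≡ 1^2 = 1 (mod 19)
18^512 ≡ 1^2 = 1 (mod 19)
18^658 = 18^512 × 18^128 × 18^16 × 18^2 ≡ 1 × 1 × 1 × 1 (mod 19).
Accumulate the product:
1 × 1 = 1
1 × 1 = 1
1 × 1 = 1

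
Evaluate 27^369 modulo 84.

27

369 in binary is 101110001, i.e. 369 = 256 + 64 + 32 + 16 + 1.
27^1 ≡ 27 (mod 84)
27^2 ≡ 27^2 = 729 ≡ 57 (mod 84)
27^4 ≡ 57^2 = 3249 ≡ 57 (mod 84)
27^8 ≡ 57^2 = 3249 ≡ 57 (mod 84)
27^16 ≡ 57^2 = 3249 ≡ 57 (mod 84)
27^32 ≡ 57^2 = 3249 ≡ 57 (mod 84)
27^64 ≡ 57^2 = 3249 ≡ 57 (mod 84)
27^128 ≡ 57^2 = 3249 ≡ 57 (mod 84)
27^256 ≡ 57^2 = 3249 ≡ 57 (mod 84)
27^369 = 27^256 × 27^64 × 27^32 × 27^16 × 27^1 ≡ 57 × 57 × 57 × 57 × 27 (mod 84).
Accumulate the product:
57 × 57 = 3249 ≡ 57
57 × 57 = 3249 ≡ 57
57 × 57 = 3249 ≡ 57
57 × 27 = 1539 ≡ 27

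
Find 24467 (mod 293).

24467 = 83·293 + 148, so 24467 ≡ 148 (mod 293).

148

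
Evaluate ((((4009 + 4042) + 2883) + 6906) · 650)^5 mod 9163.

4009 + 4042 = 8051
8051 + 2883 = 10934 ≡ 1771 (mod 9163)
1771 + 6906 = 8677
8677 · 650 = 5640050 ≡ 4805 (mod 9163)
(4805)^5 ≡ 8867 (mod 9163)

8867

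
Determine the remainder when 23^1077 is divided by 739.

570

By square-and-multiply:
23^1 ≡ 23 (mod 739)
23^2 ≡ 23^2 = 529 (mod 739)
23^4 ≡ 529^2 = 279841 ≡ 499 (mod 739)
23^8 ≡ 499^2 = 249001 ≡ 697 (mod 739)
23^16 ≡ 697^2 = 485809 ≡ 286 (mod 739)
23^32 ≡ 286^2 = 81796 ≡ 506 (mod 739)
23^64 ≡ 506^2 = 256036 ≡ 342 (mod 739)
23^128 ≡ 342^2 = 116964 ≡ 202 (mod 739)
23^256 ≡ 202^2 = 40804 ≡ 159 (mod 739)
23^512 ≡ 159^2 = 25281 ≡ 155 (mod 739)
23^1024 ≡ 155^2 = 24025 ≡ 377 (mod 739)
23^1077 = 23^1024 · 23^32 · 23^16 · 23^4 · 23^1 ≡ 377 · 506 · 286 · 499 · 23 (mod 739).
Accumulate the product:
377 · 506 = 190762 ≡ 100
100 · 286 = 28600 ≡ 518
518 · 499 = 258482 ≡ 571
571 · 23 = 13133 ≡ 570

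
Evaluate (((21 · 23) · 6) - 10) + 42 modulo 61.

21 · 23 = 483 ≡ 56 (mod 61)
56 · 6 = 336 ≡ 31 (mod 61)
31 - 10 = 21
21 + 42 = 63 ≡ 2 (mod 61)

2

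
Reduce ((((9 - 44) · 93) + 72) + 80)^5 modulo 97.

9 - 44 = -35 ≡ 62 (mod 97)
62 · 93 = 5766 ≡ 43 (mod 97)
43 + 72 = 115 ≡ 18 (mod 97)
18 + 80 = 98 ≡ 1 (mod 97)
(1)^5 ≡ 1 (mod 97)

1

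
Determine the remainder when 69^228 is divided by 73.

Compute successive squares:
69^1 ≡ 69 (mod 73)
69^2 ≡ 69^2 = 4761 ≡ 16 (mod 73)
69^4 ≡ 16^2 = 256 ≡ 37 (mod 73)
69^8 ≡ 37^2 = 1369 ≡ 55 (mod 73)
69^16 ≡ 55^2 = 3025 ≡ 32 (mod 73)
69^32 ≡ 32^2 = 1024 ≡ 2 (mod 73)
69^64 ≡ 2^2 = 4 (mod 73)
69^128 ≡ 4^2 = 16 (mod 73)
69^228 = 69^128 · 69^64 · 69^32 · 69^4 ≡ 16 · 4 · 2 · 37 (mod 73).
Accumulate the product:
16 · 4 = 64
64 · 2 = 128 ≡ 55
55 · 37 = 2035 ≡ 64

64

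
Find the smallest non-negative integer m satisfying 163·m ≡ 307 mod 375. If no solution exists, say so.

64

gcd(163, 375) = 1, so a unique solution mod 375 exists.
163⁻¹ ≡ 352 (mod 375).
m ≡ 352·307 ≡ 64 (mod 375).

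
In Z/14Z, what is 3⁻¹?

5

14 = 4*3 + 2
3 = 1*2 + 1
2 = 2*1 + 0
gcd(3, 14) = 1, so the inverse exists.
Bézout: 1 = −1*14 + 5*3.
So 3⁻¹ ≡ 5 (mod 14).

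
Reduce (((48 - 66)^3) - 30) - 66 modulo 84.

36

48 - 66 = -18 ≡ 66 (mod 84)
(66)^3 ≡ 48 (mod 84)
48 - 30 = 18
18 - 66 = -48 ≡ 36 (mod 84)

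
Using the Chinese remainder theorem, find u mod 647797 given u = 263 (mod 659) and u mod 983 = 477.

627631

659⁻¹ mod 983: 659·179 ≡ 1 (mod 983), so 659⁻¹ ≡ 179.
u = 263 + 659·((477 − 263)·179 mod 983) = 263 + 659·952 = 627631.
Check: 627631 mod 659 = 263, 627631 mod 983 = 477. ✓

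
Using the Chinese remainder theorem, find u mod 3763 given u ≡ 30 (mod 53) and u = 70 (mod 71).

2839

53⁻¹ mod 71: 53·67 ≡ 1 (mod 71), so 53⁻¹ ≡ 67.
u = 30 + 53·((70 − 30)·67 mod 71) = 30 + 53·53 = 2839.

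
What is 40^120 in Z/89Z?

32

Compute successive squares:
120 in binary is 1111000, i.e. 120 = 64 + 32 + 16 + 8.
40^1 ≡ 40 (mod 89)
40^2 ≡ 40^2 = 1600 ≡ 87 (mod 89)
40^4 ≡ 87^2 = 7569 ≡ 4 (mod 89)
40^8 ≡ 4^2 = 16 (mod 89)
40^16 ≡ 16^2 = 256 ≡ 78 (mod 89)
40^32 ≡ 78^2 = 6084 ≡ 32 (mod 89)
40^64 ≡ 32^2 = 1024 ≡ 45 (mod 89)
40^120 = 40^64 * 40^32 * 40^16 * 40^8 ≡ 45 * 32 * 78 * 16 (mod 89).
Accumulate the product:
45 * 32 = 1440 ≡ 16
16 * 78 = 1248 ≡ 2
2 * 16 = 32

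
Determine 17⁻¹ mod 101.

6

Run the extended Euclidean algorithm:
101 = 5*17 + 16
17 = 1*16 + 1
16 = 16*1 + 0
gcd(17, 101) = 1, so the inverse exists.
Bézout: 1 = −1*101 + 6*17.
So 17⁻¹ ≡ 6 (mod 101).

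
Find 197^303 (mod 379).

By square-and-multiply:
303 in binary is 100101111, i.e. 303 = 256 + 32 + 8 + 4 + 2 + 1.
197^1 ≡ 197 (mod 379)
197^2 ≡ 197^2 = 38809 ≡ 151 (mod 379)
197^4 ≡ 151^2 = 22801 ≡ 61 (mod 379)
197^8 ≡ 61^2 = 3721 ≡ 310 (mod 379)
197^16 ≡ 310^2 = 96100 ≡ 213 (mod 379)
197^32 ≡ 213^2 = 45369 ≡ 268 (mod 379)
197^64 ≡ 268^2 = 71824 ≡ 193 (mod 379)
197^128 ≡ 193^2 = 37249 ≡ 107 (mod 379)
197^256 ≡ 107^2 = 11449 ≡ 79 (mod 379)
197^303 = 197^256 × 197^32 × 197^8 × 197^4 × 197^2 × 197^1 ≡ 79 × 268 × 310 × 61 × 151 × 197 (mod 379).
Accumulate the product:
79 × 268 = 21172 ≡ 327
327 × 310 = 101370 ≡ 177
177 × 61 = 10797 ≡ 185
185 × 151 = 27935 ≡ 268
268 × 197 = 52796 ≡ 115

115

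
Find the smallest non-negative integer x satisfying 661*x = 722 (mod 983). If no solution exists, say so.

gcd(661, 983) = 1, so a unique solution mod 983 exists.
661⁻¹ ≡ 58 (mod 983).
x ≡ 58*722 ≡ 590 (mod 983).

590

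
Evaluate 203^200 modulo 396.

200 in binary is 11001000, i.e. 200 = 128 + 64 + 8.
203^1 ≡ 203 (mod 396)
203^2 ≡ 203^2 = 41209 ≡ 25 (mod 396)
203^4 ≡ 25^2 = 625 ≡ 229 (mod 396)
203^8 ≡ 229^2 = 52441 ≡ 169 (mod 396)
203^16 ≡ 169^2 = 28561 ≡ 49 (mod 396)
203^32 ≡ 49^2 = 2401 ≡ 25 (mod 396)
203^64 ≡ 25^2 = 625 ≡ 229 (mod 396)
203^128 ≡ 229^2 = 52441 ≡ 169 (mod 396)
203^200 = 203^128 · 203^64 · 203^8 ≡ 169 · 229 · 169 (mod 396).
Accumulate the product:
169 · 229 = 38701 ≡ 289
289 · 169 = 48841 ≡ 133

133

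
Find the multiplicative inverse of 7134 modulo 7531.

626

7531 = 1·7134 + 397
7134 = 17·397 + 385
397 = 1·385 + 12
385 = 32·12 + 1
12 = 12·1 + 0
gcd(7134, 7531) = 1, so the inverse exists.
Back-substitute for 1:
1 = 1·385 − 32·12
  = −32·397 + 33·385
  = 33·7134 − 593·397
  = −593·7531 + 626·7134
So 7134⁻¹ ≡ 626 (mod 7531).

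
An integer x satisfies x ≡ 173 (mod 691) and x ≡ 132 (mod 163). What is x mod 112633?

48543

691⁻¹ mod 163: 691×46 ≡ 1 (mod 163), so 691⁻¹ ≡ 46.
x = 173 + 691×((132 − 173)×46 mod 163) = 173 + 691×70 = 48543.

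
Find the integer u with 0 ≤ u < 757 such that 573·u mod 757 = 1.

Apply the Euclidean algorithm and back-substitute:
757 = 1·573 + 184
573 = 3·184 + 21
184 = 8·21 + 16
21 = 1·16 + 5
16 = 3·5 + 1
5 = 5·1 + 0
gcd(573, 757) = 1, so the inverse exists.
Back-substitute for 1:
1 = 1·16 − 3·5
  = −3·21 + 4·16
  = 4·184 − 35·21
  = −35·573 + 109·184
  = 109·757 − 144·573
So 573⁻¹ ≡ −144 ≡ 613 (mod 757).

613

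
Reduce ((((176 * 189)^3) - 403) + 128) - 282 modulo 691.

176 * 189 = 33264 ≡ 96 (mod 691)
(96)^3 ≡ 256 (mod 691)
256 - 403 = -147 ≡ 544 (mod 691)
544 + 128 = 672
672 - 282 = 390

390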